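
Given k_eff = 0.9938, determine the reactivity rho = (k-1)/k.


rho = (k_eff - 1) / k_eff
rho = (0.9938 - 1) / 0.9938
rho = -0.0062387

-0.0062387


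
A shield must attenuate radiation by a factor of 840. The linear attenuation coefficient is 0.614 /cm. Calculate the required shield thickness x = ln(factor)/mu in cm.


x = ln(factor) / mu
x = ln(840) / 0.614
x = 10.966 cm

10.966


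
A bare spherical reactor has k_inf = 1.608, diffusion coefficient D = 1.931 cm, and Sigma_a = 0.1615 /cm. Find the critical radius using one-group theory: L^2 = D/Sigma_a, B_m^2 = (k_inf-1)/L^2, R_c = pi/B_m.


L^2 = D / Sigma_a = 1.931 / 0.1615 = 11.95666 cm^2
B_m^2 = (k_inf - 1) / L^2 = (1.608 - 1) / 11.95666 = 0.05085032 /cm^2
For a bare sphere: B_g = pi/R, so R_c = pi / sqrt(B_m^2)
R_c = pi / sqrt(0.05085032) = 13.932 cm

13.932


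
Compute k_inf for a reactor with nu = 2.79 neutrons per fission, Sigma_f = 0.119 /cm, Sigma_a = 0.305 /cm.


k_inf = nu * Sigma_f / Sigma_a
k_inf = 2.79 * 0.119 / 0.305
k_inf = 1.0886

1.0886


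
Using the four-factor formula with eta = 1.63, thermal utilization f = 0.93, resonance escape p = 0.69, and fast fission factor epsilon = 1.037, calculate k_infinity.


k_inf = eta * f * p * epsilon
k_inf = 1.63 * 0.93 * 0.69 * 1.037
k_inf = 1.0847

1.0847


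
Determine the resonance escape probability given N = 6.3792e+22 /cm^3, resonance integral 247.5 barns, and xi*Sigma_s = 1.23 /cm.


p = exp(-N * I * 1e-24 / (xi*Sigma_s))
p = exp(-6.3792e+22 * 247.5 * 1e-24 / 1.23)
p = 2.6626e-06

2.6626e-06


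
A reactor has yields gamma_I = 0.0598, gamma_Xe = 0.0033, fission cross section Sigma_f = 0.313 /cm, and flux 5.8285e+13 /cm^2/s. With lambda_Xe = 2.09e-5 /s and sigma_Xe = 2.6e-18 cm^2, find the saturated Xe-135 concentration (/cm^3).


Xe_eq = (gamma_I + gamma_Xe) * Sigma_f * phi / (lambda_Xe + sigma_Xe * phi)
Numerator = (0.0598 + 0.0033) * 0.313 * 5.8285e+13 = 1.151146e+12
Denominator = 2.09e-5 + 2.6e-18 * 5.8285e+13 = 1.724410e-04
Xe_eq = 1.151146e+12 / 1.724410e-04 = 6.6756e+15 /cm^3

6.6756e+15


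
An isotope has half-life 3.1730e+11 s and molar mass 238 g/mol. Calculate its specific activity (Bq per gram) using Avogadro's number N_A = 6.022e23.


lambda = ln(2) / t_half = ln(2) / 3.1730e+11 = 2.184517e-12 /s
SA = lambda * N_A / M
SA = 2.184517e-12 * 6.022e23 / 238
SA = 5.5274e+09 Bq/g

5.5274e+09


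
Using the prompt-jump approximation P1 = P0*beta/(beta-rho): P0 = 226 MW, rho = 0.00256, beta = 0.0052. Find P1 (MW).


P1/P0 = beta / (beta - rho)
P1/P0 = 0.0052 / (0.0052 - 0.00256) = 1.969697
P1 = 226 * 1.969697 = 445.15 MW

445.15


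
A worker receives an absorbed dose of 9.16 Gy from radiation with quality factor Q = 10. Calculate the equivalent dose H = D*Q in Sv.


H = D * Q
H = 9.16 * 10
H = 91.600 Sv

91.600


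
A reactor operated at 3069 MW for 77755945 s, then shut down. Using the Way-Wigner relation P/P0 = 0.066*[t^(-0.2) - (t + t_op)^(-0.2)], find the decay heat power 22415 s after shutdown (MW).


P/P0 = 0.066 * [t^(-0.2) - (t + t_op)^(-0.2)]
P/P0 = 0.066 * [22415^(-0.2) - (22415 + 77755945)^(-0.2)]
P/P0 = 0.066 * [0.1348628 - 0.02641364] = 0.007157645
P = 3069 * 0.007157645 = 21.967 MW

21.967


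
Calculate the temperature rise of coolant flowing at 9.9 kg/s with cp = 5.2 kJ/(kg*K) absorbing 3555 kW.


dT = Q / (m_dot * cp)
dT = 3555 / (9.9 * 5.2)
dT = 69.056 C

69.056


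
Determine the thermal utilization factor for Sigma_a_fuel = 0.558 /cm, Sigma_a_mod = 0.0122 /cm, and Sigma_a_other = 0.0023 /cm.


f = Sigma_a_fuel / (Sigma_a_fuel + Sigma_a_mod + Sigma_a_other)
f = 0.558 / (0.558 + 0.0122 + 0.0023)
f = 0.97467

0.97467


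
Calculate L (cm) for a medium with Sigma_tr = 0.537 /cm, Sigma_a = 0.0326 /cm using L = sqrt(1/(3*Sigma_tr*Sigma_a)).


D = 1 / (3 * Sigma_tr) = 1 / (3 * 0.537) = 0.6207325 cm
L = sqrt(D / Sigma_a)
L = sqrt(0.6207325 / 0.0326)
L = 4.3636 cm

4.3636


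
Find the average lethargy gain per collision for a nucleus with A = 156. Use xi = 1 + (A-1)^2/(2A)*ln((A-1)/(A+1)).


xi = 1 + (A-1)^2/(2A) * ln((A-1)/(A+1))
xi = 1 + (156-1)^2/(2*156) * ln((156-1)/(156 +1))
xi = 0.012766

0.012766


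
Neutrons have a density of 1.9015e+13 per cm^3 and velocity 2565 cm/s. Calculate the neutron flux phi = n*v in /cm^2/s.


phi = n * v
phi = 1.9015e+13 * 2565
phi = 4.8773e+16 /cm^2/s

4.8773e+16


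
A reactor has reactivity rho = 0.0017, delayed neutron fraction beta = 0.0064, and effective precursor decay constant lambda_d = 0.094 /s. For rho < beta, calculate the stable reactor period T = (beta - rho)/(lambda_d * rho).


T = (beta - rho) / (lambda_d * rho)
T = (0.0064 - 0.0017) / (0.094 * 0.0017)
T = 29.412 s

29.412


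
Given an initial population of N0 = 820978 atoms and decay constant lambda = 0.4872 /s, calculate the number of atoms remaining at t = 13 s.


N = N0 * exp(-lambda * t)
N = 820978 * exp(-0.4872 * 13)
N = 1457.8

1457.8


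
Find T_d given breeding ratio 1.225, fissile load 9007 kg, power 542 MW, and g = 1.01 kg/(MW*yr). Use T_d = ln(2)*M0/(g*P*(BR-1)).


Breeding gain G = BR - 1 = 1.225 - 1 = 0.225
Fissile production rate = g * P * G = 1.01 * 542 * 0.225 = 123.1695 kg/yr
T_d = ln(2) * M0 / (g * P * G)
T_d = ln(2) * 9007 / 123.1695 = 50.688 yr

50.688


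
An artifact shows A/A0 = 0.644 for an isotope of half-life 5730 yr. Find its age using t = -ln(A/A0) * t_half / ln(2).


lambda = ln(2) / t_half = ln(2) / 5730 = 1.209681e-04 /yr
t = -ln(A/A0) / lambda
t = -ln(0.644) / 1.209681e-04
t = 3637.8 yr

3637.8


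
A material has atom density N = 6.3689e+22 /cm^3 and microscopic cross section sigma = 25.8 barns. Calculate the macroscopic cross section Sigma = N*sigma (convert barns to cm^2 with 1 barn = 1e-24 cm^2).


Sigma = N * sigma_barns * 1e-24
Sigma = 6.3689e+22 * 25.8 * 1e-24
Sigma = 1.6432 /cm

1.6432


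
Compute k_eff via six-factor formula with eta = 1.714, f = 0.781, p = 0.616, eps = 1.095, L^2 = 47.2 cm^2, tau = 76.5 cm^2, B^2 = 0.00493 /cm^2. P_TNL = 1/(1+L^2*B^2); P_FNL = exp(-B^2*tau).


k_inf = eta*f*p*eps = 1.714*0.781*0.616*1.095 = 0.9029354
P_TNL = 1/(1 + L^2*B^2) = 1/(1 + 47.2*0.00493) = 0.8112300
P_FNL = exp(-B^2*tau) = exp(-0.00493*76.5) = 0.6858166
k_eff = k_inf * P_TNL * P_FNL = 0.9029354 * 0.8112300 * 0.6858166
k_eff = 0.50235

0.50235


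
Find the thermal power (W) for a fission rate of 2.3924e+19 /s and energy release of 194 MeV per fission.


P = fission_rate * E_MeV * 1.602e-13
P = 2.3924e+19 * 194 * 1.602e-13
P = 7.4353e+08 W

7.4353e+08


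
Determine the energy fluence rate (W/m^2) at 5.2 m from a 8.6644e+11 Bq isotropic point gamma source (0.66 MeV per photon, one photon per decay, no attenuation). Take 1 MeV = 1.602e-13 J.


psi = A * E * 1.602e-13 / (4*pi*r^2)
psi = 8.6644e+11 * 0.66 * 1.602e-13 / (4*pi*5.2^2)
psi = 2.6961e-04 W/m^2

2.6961e-04


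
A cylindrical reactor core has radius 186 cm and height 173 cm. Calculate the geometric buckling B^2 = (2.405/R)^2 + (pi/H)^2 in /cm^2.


B^2 = (2.405/R)^2 + (pi/H)^2
B^2 = (2.405/186)^2 + (pi/173)^2
B^2 = 4.9695e-04 /cm^2

4.9695e-04


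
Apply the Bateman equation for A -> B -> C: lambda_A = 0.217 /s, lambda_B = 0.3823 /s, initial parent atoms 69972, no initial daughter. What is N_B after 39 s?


N_B(t) = lambda_A * N_A0 / (lambda_B - lambda_A) * [exp(-lambda_A*t) - exp(-lambda_B*t)]
exp(-0.217*39) = 2.111377e-04; exp(-0.3823*39) = 3.348109e-07
N_B = 0.217 * 69972 / (0.3823 - 0.217) * (2.111377e-04 - 3.348109e-07)
N_B = 19.364

19.364


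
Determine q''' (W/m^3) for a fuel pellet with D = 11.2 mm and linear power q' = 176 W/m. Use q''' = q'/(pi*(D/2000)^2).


r = D / 2 / 1000 = 11.2 / 2 / 1000 = 0.0056 m
q''' = q' / (pi * r^2)
q''' = 176 / (pi * 0.0056^2)
q''' = 1.7864e+06 W/m^3

1.7864e+06


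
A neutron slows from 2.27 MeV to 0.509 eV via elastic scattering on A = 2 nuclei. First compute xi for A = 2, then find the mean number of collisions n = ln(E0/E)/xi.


xi = 1 + (A-1)^2/(2A)*ln((A-1)/(A+1)) = 0.7253469 (for A = 2)
n = ln(E0/E) / xi
n = ln(2.27e6 / 0.509) / 0.7253469
n = ln(4.459725e+06) / 0.7253469 = 21.108

21.108


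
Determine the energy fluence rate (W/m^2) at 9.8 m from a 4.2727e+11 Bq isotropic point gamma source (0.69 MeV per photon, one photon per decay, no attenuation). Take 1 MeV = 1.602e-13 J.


psi = A * E * 1.602e-13 / (4*pi*r^2)
psi = 4.2727e+11 * 0.69 * 1.602e-13 / (4*pi*9.8^2)
psi = 3.9134e-05 W/m^2

3.9134e-05


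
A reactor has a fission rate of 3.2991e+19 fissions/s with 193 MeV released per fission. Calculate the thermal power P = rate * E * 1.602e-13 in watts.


P = fission_rate * E_MeV * 1.602e-13
P = 3.2991e+19 * 193 * 1.602e-13
P = 1.0200e+09 W

1.0200e+09


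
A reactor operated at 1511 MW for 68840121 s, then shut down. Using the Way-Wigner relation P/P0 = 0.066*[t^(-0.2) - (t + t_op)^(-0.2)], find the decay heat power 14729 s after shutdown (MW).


P/P0 = 0.066 * [t^(-0.2) - (t + t_op)^(-0.2)]
P/P0 = 0.066 * [14729^(-0.2) - (14729 + 68840121)^(-0.2)]
P/P0 = 0.066 * [0.1466781 - 0.02706532] = 0.007894443
P = 1511 * 0.007894443 = 11.929 MW

11.929


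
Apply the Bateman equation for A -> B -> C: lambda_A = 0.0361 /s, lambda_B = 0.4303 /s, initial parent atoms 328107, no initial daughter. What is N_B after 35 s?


N_B(t) = lambda_A * N_A0 / (lambda_B - lambda_A) * [exp(-lambda_A*t) - exp(-lambda_B*t)]
exp(-0.0361*35) = 0.2826630; exp(-0.4303*35) = 2.879439e-07
N_B = 0.0361 * 328107 / (0.4303 - 0.0361) * (0.2826630 - 2.879439e-07)
N_B = 8493.3

8493.3


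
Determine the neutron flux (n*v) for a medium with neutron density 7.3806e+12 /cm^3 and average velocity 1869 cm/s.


phi = n * v
phi = 7.3806e+12 * 1869
phi = 1.3794e+16 /cm^2/s

1.3794e+16


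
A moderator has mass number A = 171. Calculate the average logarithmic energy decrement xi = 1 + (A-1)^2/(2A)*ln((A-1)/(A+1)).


xi = 1 + (A-1)^2/(2A) * ln((A-1)/(A+1))
xi = 1 + (171-1)^2/(2*171) * ln((171-1)/(171 +1))
xi = 0.011650

0.011650


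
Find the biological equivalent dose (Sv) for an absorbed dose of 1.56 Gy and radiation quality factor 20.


H = D * Q
H = 1.56 * 20
H = 31.200 Sv

31.200


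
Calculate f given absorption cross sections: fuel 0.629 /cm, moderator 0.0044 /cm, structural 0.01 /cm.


f = Sigma_a_fuel / (Sigma_a_fuel + Sigma_a_mod + Sigma_a_other)
f = 0.629 / (0.629 + 0.0044 + 0.01)
f = 0.97762

0.97762


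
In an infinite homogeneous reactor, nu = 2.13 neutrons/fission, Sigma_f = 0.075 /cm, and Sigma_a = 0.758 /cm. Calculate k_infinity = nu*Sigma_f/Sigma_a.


k_inf = nu * Sigma_f / Sigma_a
k_inf = 2.13 * 0.075 / 0.758
k_inf = 0.21075

0.21075


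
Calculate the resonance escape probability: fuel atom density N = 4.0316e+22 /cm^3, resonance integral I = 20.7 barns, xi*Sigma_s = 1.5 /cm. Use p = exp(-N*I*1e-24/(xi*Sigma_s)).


p = exp(-N * I * 1e-24 / (xi*Sigma_s))
p = exp(-4.0316e+22 * 20.7 * 1e-24 / 1.5)
p = 0.57329

0.57329


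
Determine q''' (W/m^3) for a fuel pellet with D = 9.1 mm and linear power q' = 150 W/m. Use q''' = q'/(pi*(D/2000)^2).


r = D / 2 / 1000 = 9.1 / 2 / 1000 = 0.00455 m
q''' = q' / (pi * r^2)
q''' = 150 / (pi * 0.00455^2)
q''' = 2.3063e+06 W/m^3

2.3063e+06


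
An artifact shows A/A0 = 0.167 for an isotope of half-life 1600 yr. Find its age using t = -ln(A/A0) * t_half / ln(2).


lambda = ln(2) / t_half = ln(2) / 1600 = 4.332170e-04 /yr
t = -ln(A/A0) / lambda
t = -ln(0.167) / 4.332170e-04
t = 4131.3 yr

4131.3


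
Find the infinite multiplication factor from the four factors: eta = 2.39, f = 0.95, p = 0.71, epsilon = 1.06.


k_inf = eta * f * p * epsilon
k_inf = 2.39 * 0.95 * 0.71 * 1.06
k_inf = 1.7088

1.7088


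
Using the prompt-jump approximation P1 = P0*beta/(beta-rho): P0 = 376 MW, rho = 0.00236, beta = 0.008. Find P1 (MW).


P1/P0 = beta / (beta - rho)
P1/P0 = 0.008 / (0.008 - 0.00236) = 1.418440
P1 = 376 * 1.418440 = 533.33 MW

533.33


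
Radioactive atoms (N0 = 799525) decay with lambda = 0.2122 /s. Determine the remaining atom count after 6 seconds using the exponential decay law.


N = N0 * exp(-lambda * t)
N = 799525 * exp(-0.2122 * 6)
N = 223815

223815


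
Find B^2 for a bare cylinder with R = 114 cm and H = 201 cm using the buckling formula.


B^2 = (2.405/R)^2 + (pi/H)^2
B^2 = (2.405/114)^2 + (pi/201)^2
B^2 = 6.8935e-04 /cm^2

6.8935e-04


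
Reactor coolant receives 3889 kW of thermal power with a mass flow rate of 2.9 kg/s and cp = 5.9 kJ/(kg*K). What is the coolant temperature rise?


dT = Q / (m_dot * cp)
dT = 3889 / (2.9 * 5.9)
dT = 227.29 C

227.29


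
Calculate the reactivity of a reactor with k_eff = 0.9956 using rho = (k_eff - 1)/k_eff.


rho = (k_eff - 1) / k_eff
rho = (0.9956 - 1) / 0.9956
rho = -0.0044194

-0.0044194


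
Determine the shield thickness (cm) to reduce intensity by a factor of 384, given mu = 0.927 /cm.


x = ln(factor) / mu
x = ln(384) / 0.927
x = 6.4192 cm

6.4192


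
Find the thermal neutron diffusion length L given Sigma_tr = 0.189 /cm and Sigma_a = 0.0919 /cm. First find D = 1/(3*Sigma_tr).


D = 1 / (3 * Sigma_tr) = 1 / (3 * 0.189) = 1.763668 cm
L = sqrt(D / Sigma_a)
L = sqrt(1.763668 / 0.0919)
L = 4.3808 cm

4.3808


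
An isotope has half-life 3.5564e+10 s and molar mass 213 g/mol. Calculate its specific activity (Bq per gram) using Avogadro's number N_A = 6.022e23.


lambda = ln(2) / t_half = ln(2) / 3.5564e+10 = 1.949014e-11 /s
SA = lambda * N_A / M
SA = 1.949014e-11 * 6.022e23 / 213
SA = 5.5103e+10 Bq/g

5.5103e+10


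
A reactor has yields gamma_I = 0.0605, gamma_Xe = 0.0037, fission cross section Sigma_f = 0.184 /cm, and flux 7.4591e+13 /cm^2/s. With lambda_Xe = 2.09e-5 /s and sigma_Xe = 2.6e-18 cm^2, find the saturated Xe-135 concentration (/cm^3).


Xe_eq = (gamma_I + gamma_Xe) * Sigma_f * phi / (lambda_Xe + sigma_Xe * phi)
Numerator = (0.0605 + 0.0037) * 0.184 * 7.4591e+13 = 8.811286e+11
Denominator = 2.09e-5 + 2.6e-18 * 7.4591e+13 = 2.148366e-04
Xe_eq = 8.811286e+11 / 2.148366e-04 = 4.1014e+15 /cm^3

4.1014e+15


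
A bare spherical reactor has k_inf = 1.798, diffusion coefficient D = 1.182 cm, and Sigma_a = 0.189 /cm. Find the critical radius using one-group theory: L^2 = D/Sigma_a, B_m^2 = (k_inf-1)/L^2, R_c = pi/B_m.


L^2 = D / Sigma_a = 1.182 / 0.189 = 6.253968 cm^2
B_m^2 = (k_inf - 1) / L^2 = (1.798 - 1) / 6.253968 = 0.1275990 /cm^2
For a bare sphere: B_g = pi/R, so R_c = pi / sqrt(B_m^2)
R_c = pi / sqrt(0.1275990) = 8.7948 cm

8.7948


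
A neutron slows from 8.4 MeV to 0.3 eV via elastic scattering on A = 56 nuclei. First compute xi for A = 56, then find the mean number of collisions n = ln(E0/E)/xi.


xi = 1 + (A-1)^2/(2A)*ln((A-1)/(A+1)) = 0.03529286 (for A = 56)
n = ln(E0/E) / xi
n = ln(8.4e6 / 0.3) / 0.03529286
n = ln(2.800000e+07) / 0.03529286 = 485.87

485.87


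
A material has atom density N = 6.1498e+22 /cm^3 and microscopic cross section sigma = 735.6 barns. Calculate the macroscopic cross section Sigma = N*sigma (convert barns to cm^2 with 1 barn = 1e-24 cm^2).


Sigma = N * sigma_barns * 1e-24
Sigma = 6.1498e+22 * 735.6 * 1e-24
Sigma = 45.238 /cm

45.238


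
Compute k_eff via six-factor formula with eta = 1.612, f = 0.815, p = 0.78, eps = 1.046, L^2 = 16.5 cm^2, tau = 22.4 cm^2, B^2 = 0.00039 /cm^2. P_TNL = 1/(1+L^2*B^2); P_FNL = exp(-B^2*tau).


k_inf = eta*f*p*eps = 1.612*0.815*0.78*1.046 = 1.071887
P_TNL = 1/(1 + L^2*B^2) = 1/(1 + 16.5*0.00039) = 0.9936061
P_FNL = exp(-B^2*tau) = exp(-0.00039*22.4) = 0.9913020
k_eff = k_inf * P_TNL * P_FNL = 1.071887 * 0.9936061 * 0.9913020
k_eff = 1.0558

1.0558


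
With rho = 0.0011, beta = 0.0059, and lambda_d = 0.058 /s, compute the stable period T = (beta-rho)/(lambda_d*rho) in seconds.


T = (beta - rho) / (lambda_d * rho)
T = (0.0059 - 0.0011) / (0.058 * 0.0011)
T = 75.235 s

75.235


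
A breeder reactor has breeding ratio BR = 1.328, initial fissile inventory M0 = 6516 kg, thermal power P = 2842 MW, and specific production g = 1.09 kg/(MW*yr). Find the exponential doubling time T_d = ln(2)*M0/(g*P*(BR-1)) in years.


Breeding gain G = BR - 1 = 1.328 - 1 = 0.328
Fissile production rate = g * P * G = 1.09 * 2842 * 0.328 = 1016.07184 kg/yr
T_d = ln(2) * M0 / (g * P * G)
T_d = ln(2) * 6516 / 1016.07184 = 4.4451 yr

4.4451


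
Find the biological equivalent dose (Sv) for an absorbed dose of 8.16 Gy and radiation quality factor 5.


H = D * Q
H = 8.16 * 5
H = 40.800 Sv

40.800


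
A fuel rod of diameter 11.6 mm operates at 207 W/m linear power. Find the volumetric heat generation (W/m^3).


r = D / 2 / 1000 = 11.6 / 2 / 1000 = 0.0058 m
q''' = q' / (pi * r^2)
q''' = 207 / (pi * 0.0058^2)
q''' = 1.9587e+06 W/m^3

1.9587e+06


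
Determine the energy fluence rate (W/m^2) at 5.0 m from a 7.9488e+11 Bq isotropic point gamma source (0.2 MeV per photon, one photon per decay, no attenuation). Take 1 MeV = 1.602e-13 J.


psi = A * E * 1.602e-13 / (4*pi*r^2)
psi = 7.9488e+11 * 0.2 * 1.602e-13 / (4*pi*5.0^2)
psi = 8.1067e-05 W/m^2

8.1067e-05


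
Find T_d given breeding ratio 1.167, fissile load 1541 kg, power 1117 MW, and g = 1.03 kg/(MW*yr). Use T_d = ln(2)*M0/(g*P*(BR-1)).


Breeding gain G = BR - 1 = 1.167 - 1 = 0.167
Fissile production rate = g * P * G = 1.03 * 1117 * 0.167 = 192.13517 kg/yr
T_d = ln(2) * M0 / (g * P * G)
T_d = ln(2) * 1541 / 192.13517 = 5.5593 yr

5.5593


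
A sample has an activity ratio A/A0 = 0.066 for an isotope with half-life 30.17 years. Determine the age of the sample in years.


lambda = ln(2) / t_half = ln(2) / 30.17 = 0.02297472 /yr
t = -ln(A/A0) / lambda
t = -ln(0.066) / 0.02297472
t = 118.31 yr

118.31


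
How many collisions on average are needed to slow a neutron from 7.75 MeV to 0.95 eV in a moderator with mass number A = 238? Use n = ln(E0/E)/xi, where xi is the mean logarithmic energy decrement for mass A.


xi = 1 + (A-1)^2/(2A)*ln((A-1)/(A+1)) = 0.008379872 (for A = 238)
n = ln(E0/E) / xi
n = ln(7.75e6 / 0.95) / 0.008379872
n = ln(8.157895e+06) / 0.008379872 = 1899.1

1899.1


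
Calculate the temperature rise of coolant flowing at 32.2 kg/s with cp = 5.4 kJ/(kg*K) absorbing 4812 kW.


dT = Q / (m_dot * cp)
dT = 4812 / (32.2 * 5.4)
dT = 27.674 C

27.674


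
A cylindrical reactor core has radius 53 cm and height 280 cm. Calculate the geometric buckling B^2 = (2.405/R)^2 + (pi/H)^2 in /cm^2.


B^2 = (2.405/R)^2 + (pi/H)^2
B^2 = (2.405/53)^2 + (pi/280)^2
B^2 = 0.0021850 /cm^2

0.0021850


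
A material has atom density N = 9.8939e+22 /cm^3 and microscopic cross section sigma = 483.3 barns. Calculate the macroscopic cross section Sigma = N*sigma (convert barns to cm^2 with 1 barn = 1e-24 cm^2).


Sigma = N * sigma_barns * 1e-24
Sigma = 9.8939e+22 * 483.3 * 1e-24
Sigma = 47.817 /cm

47.817


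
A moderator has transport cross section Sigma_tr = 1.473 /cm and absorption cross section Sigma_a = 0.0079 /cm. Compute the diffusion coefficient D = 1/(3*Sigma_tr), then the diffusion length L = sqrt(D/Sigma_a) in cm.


D = 1 / (3 * Sigma_tr) = 1 / (3 * 1.473) = 0.2262955 cm
L = sqrt(D / Sigma_a)
L = sqrt(0.2262955 / 0.0079)
L = 5.3521 cm

5.3521


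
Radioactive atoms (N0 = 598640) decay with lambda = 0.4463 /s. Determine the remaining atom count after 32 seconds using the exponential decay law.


N = N0 * exp(-lambda * t)
N = 598640 * exp(-0.4463 * 32)
N = 0.37562

0.37562


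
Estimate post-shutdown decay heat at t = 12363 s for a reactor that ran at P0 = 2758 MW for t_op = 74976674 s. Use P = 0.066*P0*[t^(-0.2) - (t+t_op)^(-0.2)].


P/P0 = 0.066 * [t^(-0.2) - (t + t_op)^(-0.2)]
P/P0 = 0.066 * [12363^(-0.2) - (12363 + 74976674)^(-0.2)]
P/P0 = 0.066 * [0.1519061 - 0.02660728] = 0.008269722
P = 2758 * 0.008269722 = 22.808 MW

22.808


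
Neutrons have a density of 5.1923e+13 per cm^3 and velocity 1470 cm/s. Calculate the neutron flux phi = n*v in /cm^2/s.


phi = n * v
phi = 5.1923e+13 * 1470
phi = 7.6327e+16 /cm^2/s

7.6327e+16


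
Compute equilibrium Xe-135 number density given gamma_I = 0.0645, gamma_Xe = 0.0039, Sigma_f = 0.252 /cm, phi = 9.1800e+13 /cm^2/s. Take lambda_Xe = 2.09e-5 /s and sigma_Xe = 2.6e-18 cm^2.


Xe_eq = (gamma_I + gamma_Xe) * Sigma_f * phi / (lambda_Xe + sigma_Xe * phi)
Numerator = (0.0645 + 0.0039) * 0.252 * 9.1800e+13 = 1.582338e+12
Denominator = 2.09e-5 + 2.6e-18 * 9.1800e+13 = 2.595800e-04
Xe_eq = 1.582338e+12 / 2.595800e-04 = 6.0958e+15 /cm^3

6.0958e+15


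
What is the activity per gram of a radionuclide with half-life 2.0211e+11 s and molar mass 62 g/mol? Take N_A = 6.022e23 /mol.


lambda = ln(2) / t_half = ln(2) / 2.0211e+11 = 3.429554e-12 /s
SA = lambda * N_A / M
SA = 3.429554e-12 * 6.022e23 / 62
SA = 3.3311e+10 Bq/g

3.3311e+10


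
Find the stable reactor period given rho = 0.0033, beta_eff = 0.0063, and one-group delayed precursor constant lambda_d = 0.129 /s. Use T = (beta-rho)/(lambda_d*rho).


T = (beta - rho) / (lambda_d * rho)
T = (0.0063 - 0.0033) / (0.129 * 0.0033)
T = 7.0472 s

7.0472


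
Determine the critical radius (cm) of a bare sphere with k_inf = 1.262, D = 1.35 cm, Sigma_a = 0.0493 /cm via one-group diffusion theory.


L^2 = D / Sigma_a = 1.35 / 0.0493 = 27.38337 cm^2
B_m^2 = (k_inf - 1) / L^2 = (1.262 - 1) / 27.38337 = 0.009567851 /cm^2
For a bare sphere: B_g = pi/R, so R_c = pi / sqrt(B_m^2)
R_c = pi / sqrt(0.009567851) = 32.118 cm

32.118


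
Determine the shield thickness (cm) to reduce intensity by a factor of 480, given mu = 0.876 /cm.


x = ln(factor) / mu
x = ln(480) / 0.876
x = 7.0477 cm

7.0477


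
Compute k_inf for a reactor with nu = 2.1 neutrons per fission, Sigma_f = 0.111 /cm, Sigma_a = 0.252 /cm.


k_inf = nu * Sigma_f / Sigma_a
k_inf = 2.1 * 0.111 / 0.252
k_inf = 0.92500

0.92500


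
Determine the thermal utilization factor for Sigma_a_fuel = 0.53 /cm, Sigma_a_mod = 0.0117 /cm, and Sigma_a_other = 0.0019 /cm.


f = Sigma_a_fuel / (Sigma_a_fuel + Sigma_a_mod + Sigma_a_other)
f = 0.53 / (0.53 + 0.0117 + 0.0019)
f = 0.97498

0.97498


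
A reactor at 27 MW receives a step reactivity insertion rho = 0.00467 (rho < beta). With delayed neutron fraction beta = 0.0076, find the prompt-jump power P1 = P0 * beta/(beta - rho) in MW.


P1/P0 = beta / (beta - rho)
P1/P0 = 0.0076 / (0.0076 - 0.00467) = 2.593857
P1 = 27 * 2.593857 = 70.034 MW

70.034


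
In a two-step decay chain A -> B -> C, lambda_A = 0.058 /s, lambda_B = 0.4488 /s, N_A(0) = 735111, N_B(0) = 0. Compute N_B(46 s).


N_B(t) = lambda_A * N_A0 / (lambda_B - lambda_A) * [exp(-lambda_A*t) - exp(-lambda_B*t)]
exp(-0.058*46) = 0.06939087; exp(-0.4488*46) = 1.081626e-09
N_B = 0.058 * 735111 / (0.4488 - 0.058) * (0.06939087 - 1.081626e-09)
N_B = 7570.6

7570.6


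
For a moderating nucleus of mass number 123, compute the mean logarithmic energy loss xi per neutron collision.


xi = 1 + (A-1)^2/(2A) * ln((A-1)/(A+1))
xi = 1 + (123-1)^2/(2*123) * ln((123-1)/(123 +1))
xi = 0.016172

0.016172


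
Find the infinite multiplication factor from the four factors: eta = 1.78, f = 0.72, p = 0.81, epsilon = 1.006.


k_inf = eta * f * p * epsilon
k_inf = 1.78 * 0.72 * 0.81 * 1.006
k_inf = 1.0443

1.0443


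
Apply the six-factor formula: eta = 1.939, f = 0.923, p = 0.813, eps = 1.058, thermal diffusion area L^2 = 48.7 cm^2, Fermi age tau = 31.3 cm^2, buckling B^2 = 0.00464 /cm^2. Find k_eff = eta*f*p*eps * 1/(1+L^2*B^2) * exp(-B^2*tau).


k_inf = eta*f*p*eps = 1.939*0.923*0.813*1.058 = 1.539415
P_TNL = 1/(1 + L^2*B^2) = 1/(1 + 48.7*0.00464) = 0.8156820
P_FNL = exp(-B^2*tau) = exp(-0.00464*31.3) = 0.8648216
k_eff = k_inf * P_TNL * P_FNL = 1.539415 * 0.8156820 * 0.8648216
k_eff = 1.0859

1.0859


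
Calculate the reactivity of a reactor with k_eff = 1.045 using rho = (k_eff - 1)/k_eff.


rho = (k_eff - 1) / k_eff
rho = (1.045 - 1) / 1.045
rho = 0.043062

0.043062


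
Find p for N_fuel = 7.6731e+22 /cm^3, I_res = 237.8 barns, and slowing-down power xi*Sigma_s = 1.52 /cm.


p = exp(-N * I * 1e-24 / (xi*Sigma_s))
p = exp(-7.6731e+22 * 237.8 * 1e-24 / 1.52)
p = 6.1175e-06

6.1175e-06


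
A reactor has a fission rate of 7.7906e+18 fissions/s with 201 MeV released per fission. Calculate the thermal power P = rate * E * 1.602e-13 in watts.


P = fission_rate * E_MeV * 1.602e-13
P = 7.7906e+18 * 201 * 1.602e-13
P = 2.5086e+08 W

2.5086e+08


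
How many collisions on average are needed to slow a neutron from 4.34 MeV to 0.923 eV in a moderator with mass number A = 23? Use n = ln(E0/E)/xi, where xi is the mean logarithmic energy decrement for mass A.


xi = 1 + (A-1)^2/(2A)*ln((A-1)/(A+1)) = 0.08448899 (for A = 23)
n = ln(E0/E) / xi
n = ln(4.34e6 / 0.923) / 0.08448899
n = ln(4.702059e+06) / 0.08448899 = 181.84

181.84


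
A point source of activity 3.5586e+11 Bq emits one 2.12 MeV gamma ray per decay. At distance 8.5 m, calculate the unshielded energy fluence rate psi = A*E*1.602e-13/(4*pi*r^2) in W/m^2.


psi = A * E * 1.602e-13 / (4*pi*r^2)
psi = 3.5586e+11 * 2.12 * 1.602e-13 / (4*pi*8.5^2)
psi = 1.3312e-04 W/m^2

1.3312e-04


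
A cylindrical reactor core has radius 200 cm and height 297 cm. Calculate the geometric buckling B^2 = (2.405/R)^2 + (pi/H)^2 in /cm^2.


B^2 = (2.405/R)^2 + (pi/H)^2
B^2 = (2.405/200)^2 + (pi/297)^2
B^2 = 2.5649e-04 /cm^2

2.5649e-04


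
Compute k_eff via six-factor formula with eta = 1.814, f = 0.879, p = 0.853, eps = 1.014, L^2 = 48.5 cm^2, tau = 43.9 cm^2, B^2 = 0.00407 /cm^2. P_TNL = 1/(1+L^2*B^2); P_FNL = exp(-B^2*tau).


k_inf = eta*f*p*eps = 1.814*0.879*0.853*1.014 = 1.379155
P_TNL = 1/(1 + L^2*B^2) = 1/(1 + 48.5*0.00407) = 0.8351463
P_FNL = exp(-B^2*tau) = exp(-0.00407*43.9) = 0.8363794
k_eff = k_inf * P_TNL * P_FNL = 1.379155 * 0.8351463 * 0.8363794
k_eff = 0.96334

0.96334


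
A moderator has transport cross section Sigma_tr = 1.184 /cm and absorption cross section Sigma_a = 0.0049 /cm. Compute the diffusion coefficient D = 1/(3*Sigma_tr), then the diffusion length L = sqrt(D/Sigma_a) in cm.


D = 1 / (3 * Sigma_tr) = 1 / (3 * 1.184) = 0.2815315 cm
L = sqrt(D / Sigma_a)
L = sqrt(0.2815315 / 0.0049)
L = 7.5799 cm

7.5799


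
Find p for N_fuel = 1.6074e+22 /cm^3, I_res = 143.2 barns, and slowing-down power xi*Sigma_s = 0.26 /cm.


p = exp(-N * I * 1e-24 / (xi*Sigma_s))
p = exp(-1.6074e+22 * 143.2 * 1e-24 / 0.26)
p = 1.4294e-04

1.4294e-04


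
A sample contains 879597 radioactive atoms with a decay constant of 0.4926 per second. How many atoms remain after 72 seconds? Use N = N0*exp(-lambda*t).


N = N0 * exp(-lambda * t)
N = 879597 * exp(-0.4926 * 72)
N = 3.4760e-10

3.4760e-10


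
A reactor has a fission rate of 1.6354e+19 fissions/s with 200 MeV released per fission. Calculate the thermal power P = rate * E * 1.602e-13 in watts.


P = fission_rate * E_MeV * 1.602e-13
P = 1.6354e+19 * 200 * 1.602e-13
P = 5.2398e+08 W

5.2398e+08


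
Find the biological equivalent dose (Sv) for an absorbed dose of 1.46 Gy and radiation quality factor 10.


H = D * Q
H = 1.46 * 10
H = 14.600 Sv

14.600


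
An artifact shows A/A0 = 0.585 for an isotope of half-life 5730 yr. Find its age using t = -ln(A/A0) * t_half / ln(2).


lambda = ln(2) / t_half = ln(2) / 5730 = 1.209681e-04 /yr
t = -ln(A/A0) / lambda
t = -ln(0.585) / 1.209681e-04
t = 4432.1 yr

4432.1


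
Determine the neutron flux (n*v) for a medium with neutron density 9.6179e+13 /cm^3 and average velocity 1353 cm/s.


phi = n * v
phi = 9.6179e+13 * 1353
phi = 1.3013e+17 /cm^2/s

1.3013e+17


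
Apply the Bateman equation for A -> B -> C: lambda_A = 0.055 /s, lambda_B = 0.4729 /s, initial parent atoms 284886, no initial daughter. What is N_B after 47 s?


N_B(t) = lambda_A * N_A0 / (lambda_B - lambda_A) * [exp(-lambda_A*t) - exp(-lambda_B*t)]
exp(-0.055*47) = 0.07539608; exp(-0.4729*47) = 2.224542e-10
N_B = 0.055 * 284886 / (0.4729 - 0.055) * (0.07539608 - 2.224542e-10)
N_B = 2826.9

2826.9


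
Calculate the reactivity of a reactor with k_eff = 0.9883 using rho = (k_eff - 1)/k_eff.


rho = (k_eff - 1) / k_eff
rho = (0.9883 - 1) / 0.9883
rho = -0.011839

-0.011839


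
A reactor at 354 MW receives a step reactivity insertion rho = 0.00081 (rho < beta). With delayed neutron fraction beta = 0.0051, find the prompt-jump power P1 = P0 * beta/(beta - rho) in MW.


P1/P0 = beta / (beta - rho)
P1/P0 = 0.0051 / (0.0051 - 0.00081) = 1.188811
P1 = 354 * 1.188811 = 420.84 MW

420.84


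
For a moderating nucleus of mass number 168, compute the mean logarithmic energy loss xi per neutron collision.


xi = 1 + (A-1)^2/(2A) * ln((A-1)/(A+1))
xi = 1 + (168-1)^2/(2*168) * ln((168-1)/(168 +1))
xi = 0.011858

0.011858


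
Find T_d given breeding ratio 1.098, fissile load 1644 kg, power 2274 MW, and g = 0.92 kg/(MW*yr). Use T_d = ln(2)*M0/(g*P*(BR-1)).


Breeding gain G = BR - 1 = 1.098 - 1 = 0.098
Fissile production rate = g * P * G = 0.92 * 2274 * 0.098 = 205.02384 kg/yr
T_d = ln(2) * M0 / (g * P * G)
T_d = ln(2) * 1644 / 205.02384 = 5.5581 yr

5.5581


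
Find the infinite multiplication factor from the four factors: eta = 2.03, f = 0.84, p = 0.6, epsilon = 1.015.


k_inf = eta * f * p * epsilon
k_inf = 2.03 * 0.84 * 0.6 * 1.015
k_inf = 1.0385

1.0385


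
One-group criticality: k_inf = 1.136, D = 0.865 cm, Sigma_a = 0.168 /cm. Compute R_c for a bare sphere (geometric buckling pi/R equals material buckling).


L^2 = D / Sigma_a = 0.865 / 0.168 = 5.148810 cm^2
B_m^2 = (k_inf - 1) / L^2 = (1.136 - 1) / 5.148810 = 0.02641387 /cm^2
For a bare sphere: B_g = pi/R, so R_c = pi / sqrt(B_m^2)
R_c = pi / sqrt(0.02641387) = 19.330 cm

19.330


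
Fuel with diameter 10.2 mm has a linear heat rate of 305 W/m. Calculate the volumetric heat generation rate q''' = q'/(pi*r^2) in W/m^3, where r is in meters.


r = D / 2 / 1000 = 10.2 / 2 / 1000 = 0.0051 m
q''' = q' / (pi * r^2)
q''' = 305 / (pi * 0.0051^2)
q''' = 3.7326e+06 W/m^3

3.7326e+06


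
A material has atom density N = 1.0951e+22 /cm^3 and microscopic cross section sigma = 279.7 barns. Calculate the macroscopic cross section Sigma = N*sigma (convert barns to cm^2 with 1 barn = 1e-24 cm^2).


Sigma = N * sigma_barns * 1e-24
Sigma = 1.0951e+22 * 279.7 * 1e-24
Sigma = 3.0630 /cm

3.0630


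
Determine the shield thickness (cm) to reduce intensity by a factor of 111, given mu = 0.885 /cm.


x = ln(factor) / mu
x = ln(111) / 0.885
x = 5.3215 cm

5.3215


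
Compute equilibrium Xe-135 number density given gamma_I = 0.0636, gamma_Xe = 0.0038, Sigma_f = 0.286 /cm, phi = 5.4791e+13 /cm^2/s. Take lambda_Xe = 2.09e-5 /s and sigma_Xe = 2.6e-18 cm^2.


Xe_eq = (gamma_I + gamma_Xe) * Sigma_f * phi / (lambda_Xe + sigma_Xe * phi)
Numerator = (0.0636 + 0.0038) * 0.286 * 5.4791e+13 = 1.056173e+12
Denominator = 2.09e-5 + 2.6e-18 * 5.4791e+13 = 1.633566e-04
Xe_eq = 1.056173e+12 / 1.633566e-04 = 6.4654e+15 /cm^3

6.4654e+15


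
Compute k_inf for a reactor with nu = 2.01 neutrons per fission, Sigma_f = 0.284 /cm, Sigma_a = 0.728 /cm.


k_inf = nu * Sigma_f / Sigma_a
k_inf = 2.01 * 0.284 / 0.728
k_inf = 0.78412

0.78412


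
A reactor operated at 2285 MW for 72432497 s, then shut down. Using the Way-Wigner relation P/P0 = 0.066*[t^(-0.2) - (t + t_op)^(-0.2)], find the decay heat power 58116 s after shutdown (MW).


P/P0 = 0.066 * [t^(-0.2) - (t + t_op)^(-0.2)]
P/P0 = 0.066 * [58116^(-0.2) - (58116 + 72432497)^(-0.2)]
P/P0 = 0.066 * [0.1114656 - 0.02678821] = 0.005588708
P = 2285 * 0.005588708 = 12.770 MW

12.770


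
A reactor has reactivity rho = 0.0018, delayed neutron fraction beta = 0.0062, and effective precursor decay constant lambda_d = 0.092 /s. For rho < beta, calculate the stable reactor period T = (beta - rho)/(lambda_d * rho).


T = (beta - rho) / (lambda_d * rho)
T = (0.0062 - 0.0018) / (0.092 * 0.0018)
T = 26.570 s

26.570


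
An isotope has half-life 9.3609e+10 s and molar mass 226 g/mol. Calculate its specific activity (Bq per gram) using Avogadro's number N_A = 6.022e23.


lambda = ln(2) / t_half = ln(2) / 9.3609e+10 = 7.404707e-12 /s
SA = lambda * N_A / M
SA = 7.404707e-12 * 6.022e23 / 226
SA = 1.9731e+10 Bq/g

1.9731e+10


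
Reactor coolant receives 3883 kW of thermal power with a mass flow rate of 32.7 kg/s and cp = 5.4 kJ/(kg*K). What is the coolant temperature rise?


dT = Q / (m_dot * cp)
dT = 3883 / (32.7 * 5.4)
dT = 21.990 C

21.990


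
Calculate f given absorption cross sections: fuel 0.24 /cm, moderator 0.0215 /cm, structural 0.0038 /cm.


f = Sigma_a_fuel / (Sigma_a_fuel + Sigma_a_mod + Sigma_a_other)
f = 0.24 / (0.24 + 0.0215 + 0.0038)
f = 0.90464

0.90464


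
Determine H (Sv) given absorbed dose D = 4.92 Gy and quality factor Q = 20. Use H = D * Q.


H = D * Q
H = 4.92 * 20
H = 98.400 Sv

98.400


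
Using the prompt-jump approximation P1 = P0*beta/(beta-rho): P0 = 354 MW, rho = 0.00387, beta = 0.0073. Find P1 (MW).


P1/P0 = beta / (beta - rho)
P1/P0 = 0.0073 / (0.0073 - 0.00387) = 2.128280
P1 = 354 * 2.128280 = 753.41 MW

753.41


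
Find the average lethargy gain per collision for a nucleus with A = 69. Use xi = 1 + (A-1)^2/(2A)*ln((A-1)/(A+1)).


xi = 1 + (A-1)^2/(2A) * ln((A-1)/(A+1))
xi = 1 + (69-1)^2/(2*69) * ln((69-1)/(69 +1))
xi = 0.028707

0.028707


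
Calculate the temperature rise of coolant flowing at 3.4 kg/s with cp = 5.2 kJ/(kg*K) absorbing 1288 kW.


dT = Q / (m_dot * cp)
dT = 1288 / (3.4 * 5.2)
dT = 72.851 C

72.851


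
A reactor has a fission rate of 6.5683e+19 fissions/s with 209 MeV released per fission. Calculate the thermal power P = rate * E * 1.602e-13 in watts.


P = fission_rate * E_MeV * 1.602e-13
P = 6.5683e+19 * 209 * 1.602e-13
P = 2.1992e+09 W

2.1992e+09


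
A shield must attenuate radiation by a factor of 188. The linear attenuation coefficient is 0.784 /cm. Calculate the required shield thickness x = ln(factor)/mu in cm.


x = ln(factor) / mu
x = ln(188) / 0.784
x = 6.6791 cm

6.6791


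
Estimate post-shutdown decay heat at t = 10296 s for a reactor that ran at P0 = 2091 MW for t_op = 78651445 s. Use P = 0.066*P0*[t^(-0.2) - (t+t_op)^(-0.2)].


P/P0 = 0.066 * [t^(-0.2) - (t + t_op)^(-0.2)]
P/P0 = 0.066 * [10296^(-0.2) - (10296 + 78651445)^(-0.2)]
P/P0 = 0.066 * [0.1575674 - 0.02635405] = 0.008660081
P = 2091 * 0.008660081 = 18.108 MW

18.108


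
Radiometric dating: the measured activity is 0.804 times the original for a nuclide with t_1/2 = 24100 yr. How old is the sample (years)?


lambda = ln(2) / t_half = ln(2) / 24100 = 2.876129e-05 /yr
t = -ln(A/A0) / lambda
t = -ln(0.804) / 2.876129e-05
t = 7585.1 yr

7585.1


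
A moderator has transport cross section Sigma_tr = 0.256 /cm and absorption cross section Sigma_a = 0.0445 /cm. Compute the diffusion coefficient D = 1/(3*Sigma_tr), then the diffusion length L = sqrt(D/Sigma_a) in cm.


D = 1 / (3 * Sigma_tr) = 1 / (3 * 0.256) = 1.302083 cm
L = sqrt(D / Sigma_a)
L = sqrt(1.302083 / 0.0445)
L = 5.4093 cm

5.4093


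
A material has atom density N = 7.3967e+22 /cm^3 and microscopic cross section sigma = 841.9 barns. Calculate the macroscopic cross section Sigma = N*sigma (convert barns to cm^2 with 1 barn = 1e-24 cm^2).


Sigma = N * sigma_barns * 1e-24
Sigma = 7.3967e+22 * 841.9 * 1e-24
Sigma = 62.273 /cm

62.273


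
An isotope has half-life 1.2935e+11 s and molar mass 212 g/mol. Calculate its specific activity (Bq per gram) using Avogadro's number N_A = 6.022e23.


lambda = ln(2) / t_half = ln(2) / 1.2935e+11 = 5.358695e-12 /s
SA = lambda * N_A / M
SA = 5.358695e-12 * 6.022e23 / 212
SA = 1.5222e+10 Bq/g

1.5222e+10


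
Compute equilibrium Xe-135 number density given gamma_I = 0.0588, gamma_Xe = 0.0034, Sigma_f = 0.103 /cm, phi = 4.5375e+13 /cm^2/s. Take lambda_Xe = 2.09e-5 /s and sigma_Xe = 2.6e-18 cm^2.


Xe_eq = (gamma_I + gamma_Xe) * Sigma_f * phi / (lambda_Xe + sigma_Xe * phi)
Numerator = (0.0588 + 0.0034) * 0.103 * 4.5375e+13 = 2.906995e+11
Denominator = 2.09e-5 + 2.6e-18 * 4.5375e+13 = 1.388750e-04
Xe_eq = 2.906995e+11 / 1.388750e-04 = 2.0932e+15 /cm^3

2.0932e+15


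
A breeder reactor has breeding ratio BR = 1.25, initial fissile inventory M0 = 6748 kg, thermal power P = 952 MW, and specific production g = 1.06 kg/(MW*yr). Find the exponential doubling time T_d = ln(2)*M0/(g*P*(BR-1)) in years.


Breeding gain G = BR - 1 = 1.25 - 1 = 0.25
Fissile production rate = g * P * G = 1.06 * 952 * 0.25 = 252.28 kg/yr
T_d = ln(2) * M0 / (g * P * G)
T_d = ln(2) * 6748 / 252.28 = 18.540 yr

18.540


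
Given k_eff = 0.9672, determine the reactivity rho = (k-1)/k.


rho = (k_eff - 1) / k_eff
rho = (0.9672 - 1) / 0.9672
rho = -0.033912

-0.033912


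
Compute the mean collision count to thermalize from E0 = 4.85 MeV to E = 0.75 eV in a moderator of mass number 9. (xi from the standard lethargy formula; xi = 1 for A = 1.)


xi = 1 + (A-1)^2/(2A)*ln((A-1)/(A+1)) = 0.2066007 (for A = 9)
n = ln(E0/E) / xi
n = ln(4.85e6 / 0.75) / 0.2066007
n = ln(6.466667e+06) / 0.2066007 = 75.906

75.906


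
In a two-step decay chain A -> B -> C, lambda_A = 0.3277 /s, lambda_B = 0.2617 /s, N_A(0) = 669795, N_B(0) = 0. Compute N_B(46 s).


N_B(t) = lambda_A * N_A0 / (lambda_B - lambda_A) * [exp(-lambda_A*t) - exp(-lambda_B*t)]
exp(-0.3277*46) = 2.840260e-07; exp(-0.2617*46) = 5.913930e-06
N_B = 0.3277 * 669795 / (0.2617 - 0.3277) * (2.840260e-07 - 5.913930e-06)
N_B = 18.723

18.723


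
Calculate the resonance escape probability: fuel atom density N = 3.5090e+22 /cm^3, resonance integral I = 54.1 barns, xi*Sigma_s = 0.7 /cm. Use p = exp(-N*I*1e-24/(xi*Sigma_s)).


p = exp(-N * I * 1e-24 / (xi*Sigma_s))
p = exp(-3.5090e+22 * 54.1 * 1e-24 / 0.7)
p = 0.066407

0.066407


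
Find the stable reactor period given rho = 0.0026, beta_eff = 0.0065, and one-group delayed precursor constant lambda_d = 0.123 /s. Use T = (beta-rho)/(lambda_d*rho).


T = (beta - rho) / (lambda_d * rho)
T = (0.0065 - 0.0026) / (0.123 * 0.0026)
T = 12.195 s

12.195


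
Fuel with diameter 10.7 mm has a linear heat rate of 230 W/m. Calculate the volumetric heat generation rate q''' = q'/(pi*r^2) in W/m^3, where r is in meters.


r = D / 2 / 1000 = 10.7 / 2 / 1000 = 0.00535 m
q''' = q' / (pi * r^2)
q''' = 230 / (pi * 0.00535^2)
q''' = 2.5578e+06 W/m^3

2.5578e+06


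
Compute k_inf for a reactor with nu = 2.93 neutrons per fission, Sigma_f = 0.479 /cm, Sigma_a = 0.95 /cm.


k_inf = nu * Sigma_f / Sigma_a
k_inf = 2.93 * 0.479 / 0.95
k_inf = 1.4773

1.4773


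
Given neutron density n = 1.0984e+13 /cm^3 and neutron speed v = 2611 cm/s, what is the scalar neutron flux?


phi = n * v
phi = 1.0984e+13 * 2611
phi = 2.8679e+16 /cm^2/s

2.8679e+16


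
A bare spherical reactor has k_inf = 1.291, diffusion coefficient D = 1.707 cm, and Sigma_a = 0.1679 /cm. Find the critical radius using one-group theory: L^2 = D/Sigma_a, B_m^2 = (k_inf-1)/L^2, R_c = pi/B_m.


L^2 = D / Sigma_a = 1.707 / 0.1679 = 10.16677 cm^2
B_m^2 = (k_inf - 1) / L^2 = (1.291 - 1) / 10.16677 = 0.02862266 /cm^2
For a bare sphere: B_g = pi/R, so R_c = pi / sqrt(B_m^2)
R_c = pi / sqrt(0.02862266) = 18.569 cm

18.569


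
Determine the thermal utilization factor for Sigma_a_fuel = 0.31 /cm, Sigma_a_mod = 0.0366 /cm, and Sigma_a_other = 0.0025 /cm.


f = Sigma_a_fuel / (Sigma_a_fuel + Sigma_a_mod + Sigma_a_other)
f = 0.31 / (0.31 + 0.0366 + 0.0025)
f = 0.88800

0.88800


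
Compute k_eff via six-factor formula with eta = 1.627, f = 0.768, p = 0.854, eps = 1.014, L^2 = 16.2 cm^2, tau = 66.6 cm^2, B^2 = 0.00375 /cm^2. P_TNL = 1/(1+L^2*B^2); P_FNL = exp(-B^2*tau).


k_inf = eta*f*p*eps = 1.627*0.768*0.854*1.014 = 1.082043
P_TNL = 1/(1 + L^2*B^2) = 1/(1 + 16.2*0.00375) = 0.9427292
P_FNL = exp(-B^2*tau) = exp(-0.00375*66.6) = 0.7789955
k_eff = k_inf * P_TNL * P_FNL = 1.082043 * 0.9427292 * 0.7789955
k_eff = 0.79463

0.79463


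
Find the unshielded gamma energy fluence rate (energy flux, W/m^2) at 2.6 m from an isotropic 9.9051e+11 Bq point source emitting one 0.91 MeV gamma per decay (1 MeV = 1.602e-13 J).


psi = A * E * 1.602e-13 / (4*pi*r^2)
psi = 9.9051e+11 * 0.91 * 1.602e-13 / (4*pi*2.6^2)
psi = 0.0016998 W/m^2

0.0016998
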